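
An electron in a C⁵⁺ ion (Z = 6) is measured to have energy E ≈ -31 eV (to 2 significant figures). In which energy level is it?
n = 4

The exact energy levels follow E_n = -13.6057 Z² / n² eV with Z = 6.

The measured value (-31 eV) is reported to only 2 significant figures, so we must test candidate n values and see which one matches to that precision.

Candidate energies:
  n = 2:  E = -13.6057 × 6² / 2² = -122.45130 eV
  n = 3:  E = -13.6057 × 6² / 3² = -54.42280 eV
  n = 4:  E = -13.6057 × 6² / 4² = -30.61283 eV  ← matches
  n = 5:  E = -13.6057 × 6² / 5² = -19.59221 eV
  n = 6:  E = -13.6057 × 6² / 6² = -13.60570 eV

Checking against the measurement of -31 eV (2 sig figs), only n = 4 agrees:
E_4 = -30.61283 eV, which rounds to -31 eV ✓

Therefore n = 4.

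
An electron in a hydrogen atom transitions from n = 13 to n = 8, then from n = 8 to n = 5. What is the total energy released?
0.4637 eV

The energy levels of hydrogen are E_n = -13.6057 / n² eV.

First transition (13 → 8):
ΔE₁ = |E_8 - E_13|
ΔE₁ = |-0.2125890625 - (-0.0805071006)| = 0.1320820 eV

Second transition (8 → 5):
ΔE₂ = |E_5 - E_8|
ΔE₂ = |-0.5442280000 - (-0.2125890625)| = 0.3316389 eV

Total energy released:
E_total = ΔE₁ + ΔE₂ = 0.1320820 + 0.3316389 = 0.4637 eV

Note: This equals the direct transition 13 → 5: 0.4637 eV ✓
Energy is conserved regardless of the path taken.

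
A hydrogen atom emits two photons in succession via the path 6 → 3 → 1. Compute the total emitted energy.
13.227764 eV

The energy levels of hydrogen are E_n = -13.6057 / n² eV.

First transition (6 → 3):
ΔE₁ = |E_3 - E_6|
ΔE₁ = |-1.511744444444 - (-0.377936111111)| = 1.133808333 eV

Second transition (3 → 1):
ΔE₂ = |E_1 - E_3|
ΔE₂ = |-13.605700000000 - (-1.511744444444)| = 12.093955556 eV

Total energy released:
E_total = ΔE₁ + ΔE₂ = 1.133808333 + 12.093955556 = 13.227764 eV

Note: This equals the direct transition 6 → 1: 13.227764 eV ✓
Energy is conserved regardless of the path taken.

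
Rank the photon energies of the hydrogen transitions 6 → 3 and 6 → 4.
6 → 3

Calculate the energy for each transition:

Transition 6 → 3:
ΔE₁ = |E_3 - E_6| = |-13.6057/3² - (-13.6057/6²)|
ΔE₁ = |-1.5117444444 - (-0.3779361111)| = 1.1338083 eV

Transition 6 → 4:
ΔE₂ = |E_4 - E_6| = |-13.6057/4² - (-13.6057/6²)|
ΔE₂ = |-0.8503562500 - (-0.3779361111)| = 0.4724201 eV

Since 1.1338083 eV > 0.4724201 eV, the transition 6 → 3 emits the more energetic photon.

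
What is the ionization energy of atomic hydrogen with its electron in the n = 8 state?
0.21259 eV

The ionization energy is the energy needed to remove the electron completely (n → ∞).

For hydrogen, E_n = -13.6057 eV / n².

At n = 8: E_8 = -13.6057 / 8² = -0.21258906 eV
At n = ∞: E_∞ = 0 eV

Ionization energy = E_∞ - E_8 = 0 - (-0.21258906) = 0.21258906 eV
Ionization energy ≈ 0.21259 eV

This is also called the binding energy of the electron in state n = 8.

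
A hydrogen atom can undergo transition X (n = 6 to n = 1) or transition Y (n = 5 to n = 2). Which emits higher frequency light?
6 → 1

Calculate the energy for each transition:

Transition 6 → 1:
ΔE₁ = |E_1 - E_6| = |-13.6057/1² - (-13.6057/6²)|
ΔE₁ = |-13.6057000000 - (-0.3779361111)| = 13.2277639 eV

Transition 5 → 2:
ΔE₂ = |E_2 - E_5| = |-13.6057/2² - (-13.6057/5²)|
ΔE₂ = |-3.4014250000 - (-0.5442280000)| = 2.8571970 eV

Since 13.2277639 eV > 2.8571970 eV, the transition 6 → 1 emits the more energetic photon.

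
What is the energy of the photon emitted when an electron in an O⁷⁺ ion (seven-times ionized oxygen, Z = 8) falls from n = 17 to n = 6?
21.175 eV

The energy levels are E_n = -13.6057 Z² eV / n².

Energy at n = 17: E_17 = -13.6057 × 8² / 17² = -3.013027 eV
Energy at n = 6: E_6 = -13.6057 × 8² / 6² = -24.187911 eV

For emission (electron falling to lower state), the photon energy is:
E_photon = E_17 - E_6 = |-3.013027 - (-24.187911)|
E_photon = 21.175 eV

This energy is carried away by the emitted photon.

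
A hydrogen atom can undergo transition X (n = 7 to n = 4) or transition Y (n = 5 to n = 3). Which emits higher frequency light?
5 → 3

Calculate the energy for each transition:

Transition 7 → 4:
ΔE₁ = |E_4 - E_7| = |-13.6057/4² - (-13.6057/7²)|
ΔE₁ = |-0.85035625 - (-0.27766735)| = 0.57269 eV

Transition 5 → 3:
ΔE₂ = |E_3 - E_5| = |-13.6057/3² - (-13.6057/5²)|
ΔE₂ = |-1.51174444 - (-0.54422800)| = 0.96752 eV

Since 0.96752 eV > 0.57269 eV, the transition 5 → 3 emits the more energetic photon.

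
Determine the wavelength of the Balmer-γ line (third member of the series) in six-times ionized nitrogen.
8.855832 nm

The lines of a series are numbered from the longest wavelength (smallest ΔE) outward; the third line is the transition from n = n_f + 3 to n_f.
The Balmer series has all transitions ending at n_f = 2.

For N⁶⁺ (Z = 7), the third line (γ-line) is the jump from n = 5 to n = 2:
E_5 = -13.6057 × 7² / 5² = -26.66717200 eV
E_2 = -13.6057 × 7² / 2² = -166.66982500 eV
ΔE = E_5 - E_2 = 140.00265300 eV

λ = hc/E = 1239.84 eV·nm / 140.00265300 eV
λ = 8.855832 nm

This is the γ-line of the Balmer series in N⁶⁺.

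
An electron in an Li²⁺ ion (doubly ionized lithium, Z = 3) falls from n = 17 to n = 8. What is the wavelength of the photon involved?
832.33 nm

First, find the transition energy using E_n = -13.6057 Z² / n² eV:
E_17 = -13.6057 × 3² / 17² = -0.423707 eV
E_8 = -13.6057 × 3² / 8² = -1.913302 eV

Photon energy: |ΔE| = |E_8 - E_17| = 1.489595 eV

Convert to wavelength using E = hc/λ with hc = 1239.84 eV·nm:
λ = hc/E = 1239.84 eV·nm / 1.489595 eV
λ = 832.33 nm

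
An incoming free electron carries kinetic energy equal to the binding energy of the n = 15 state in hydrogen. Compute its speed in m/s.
1.46e+05 m/s (or 0.05% of c)

The binding energy at n = 15 for hydrogen is:
E_15 = -13.6057/15² = -0.0604698 eV
|E_15| = 0.0604698 eV

Convert to Joules:
KE = 0.0604698 eV × (1.602177 × 10⁻¹⁹ J/eV) = 9.6883e-21 J

Using KE = ½mv²:
v = √(2·KE/m_e)
v = √(2 × 9.6883e-21 J / 9.10938 × 10⁻³¹ kg)
v = 1.46e+05 m/s

This is approximately 0.05% the speed of light.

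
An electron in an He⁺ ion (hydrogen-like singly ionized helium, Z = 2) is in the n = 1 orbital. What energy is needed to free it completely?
54.42 eV

The ionization energy is the energy needed to remove the electron completely (n → ∞).

For a hydrogen-like ion with Z = 2, E_n = -13.6057 Z² / n² eV.

At n = 1: E_1 = -13.6057 × 2² / 1² = -54.42280 eV
At n = ∞: E_∞ = 0 eV

Ionization energy = E_∞ - E_1 = 0 - (-54.42280) = 54.42280 eV
Ionization energy ≈ 54.42 eV

This is also called the binding energy of the electron in state n = 1.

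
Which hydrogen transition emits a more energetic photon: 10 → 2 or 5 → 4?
10 → 2

Calculate the energy for each transition:

Transition 10 → 2:
ΔE₁ = |E_2 - E_10| = |-13.6057/2² - (-13.6057/10²)|
ΔE₁ = |-3.401425000 - (-0.136057000)| = 3.265368 eV

Transition 5 → 4:
ΔE₂ = |E_4 - E_5| = |-13.6057/4² - (-13.6057/5²)|
ΔE₂ = |-0.850356250 - (-0.544228000)| = 0.306128 eV

Since 3.265368 eV > 0.306128 eV, the transition 10 → 2 emits the more energetic photon.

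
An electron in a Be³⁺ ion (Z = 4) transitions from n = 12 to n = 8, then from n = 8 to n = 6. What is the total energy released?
4.54 eV

The energy levels of Be³⁺ are E_n = -13.6057 × 4² / n² eV.

First transition (12 → 8):
ΔE₁ = |E_8 - E_12|
ΔE₁ = |-3.40142500 - (-1.51174444)| = 1.88968 eV

Second transition (8 → 6):
ΔE₂ = |E_6 - E_8|
ΔE₂ = |-6.04697778 - (-3.40142500)| = 2.64555 eV

Total energy released:
E_total = ΔE₁ + ΔE₂ = 1.88968 + 2.64555 = 4.54 eV

Note: This equals the direct transition 12 → 6: 4.54 eV ✓
Energy is conserved regardless of the path taken.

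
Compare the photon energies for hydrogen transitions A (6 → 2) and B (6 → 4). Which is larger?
6 → 2

Calculate the energy for each transition:

Transition 6 → 2:
ΔE₁ = |E_2 - E_6| = |-13.6057/2² - (-13.6057/6²)|
ΔE₁ = |-3.40142500 - (-0.37793611)| = 3.02349 eV

Transition 6 → 4:
ΔE₂ = |E_4 - E_6| = |-13.6057/4² - (-13.6057/6²)|
ΔE₂ = |-0.85035625 - (-0.37793611)| = 0.47242 eV

Since 3.02349 eV > 0.47242 eV, the transition 6 → 2 emits the more energetic photon.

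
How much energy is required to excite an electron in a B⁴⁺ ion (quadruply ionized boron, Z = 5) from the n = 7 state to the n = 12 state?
4.57958 eV

The energy levels of a hydrogen-like atom are E_n = -13.6057 Z² eV / n².

Energy at n = 7: E_7 = -13.6057 × 5² / 7² = -6.94168367 eV
Energy at n = 12: E_12 = -13.6057 × 5² / 12² = -2.36210069 eV

The excitation energy is the difference:
ΔE = E_12 - E_7
ΔE = -2.36210069 - (-6.94168367)
ΔE = 4.57958 eV

Since this is positive, energy must be absorbed (photon absorption).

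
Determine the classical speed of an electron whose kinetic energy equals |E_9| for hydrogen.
2.4308e+05 m/s (or 0.0811% of c)

The binding energy at n = 9 for hydrogen is:
E_9 = -13.6057/9² = -0.16797160 eV
|E_9| = 0.16797160 eV

Convert to Joules:
KE = 0.16797160 eV × (1.602177 × 10⁻¹⁹ J/eV) = 2.691202e-20 J

Using KE = ½mv²:
v = √(2·KE/m_e)
v = √(2 × 2.691202e-20 J / 9.10938 × 10⁻³¹ kg)
v = 2.4308e+05 m/s

This is approximately 0.0811% the speed of light.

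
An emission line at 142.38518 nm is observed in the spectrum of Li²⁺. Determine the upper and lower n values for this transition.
n = 5 → n = 3

First, find the photon energy from the wavelength (hc = 1239.84 eV·nm):
E = hc/λ = 1239.84 eV·nm / 142.38518 nm = 8.7076478 eV

The energy levels of Li²⁺ satisfy E_n = -13.6057 × 3² / n² eV, so an emission n_i → n_f releases
ΔE = 13.6057 × 3² × (1/n_f² − 1/n_i²) eV.

Setting ΔE equal to the photon energy:
1/n_f² − 1/n_i² = 8.7076478 / (13.6057 × 3²) = 0.071111109

Since 1/n_i² must be positive, we need 1/n_f² > 0.071111109, i.e. n_f ≤ 3. For each allowed n_f, solve n_i = (1/n_f² − 0.071111109)^(−1/2) and check whether it is a whole number:
  n_f = 1: 1/n_i² = 1.000000000 − 0.071111109 = 0.928888891 → n_i = 1.038  (not an integer) ✗
  n_f = 2: 1/n_i² = 0.250000000 − 0.071111109 = 0.178888891 → n_i = 2.364  (not an integer) ✗
  n_f = 3: 1/n_i² = 0.111111111 − 0.071111109 = 0.040000002 → n_i = 5.000  → integer, n_i = 5 ✓

Only n_f = 3 gives an integer upper level, n_i = 5.

The transition is from n = 5 to n = 3 (emission).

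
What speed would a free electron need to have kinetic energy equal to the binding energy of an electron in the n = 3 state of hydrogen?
7.2923e+05 m/s (or 0.24325% of c)

The binding energy at n = 3 for hydrogen is:
E_3 = -13.6057/3² = -1.5117444 eV
|E_3| = 1.5117444 eV

Convert to Joules:
KE = 1.5117444 eV × (1.602177 × 10⁻¹⁹ J/eV) = 2.422082e-19 J

Using KE = ½mv²:
v = √(2·KE/m_e)
v = √(2 × 2.422082e-19 J / 9.10938 × 10⁻³¹ kg)
v = 7.2923e+05 m/s

This is approximately 0.24325% the speed of light.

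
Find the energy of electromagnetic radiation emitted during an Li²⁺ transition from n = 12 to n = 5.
4.04770 eV

The energy levels are E_n = -13.6057 Z² eV / n².

Energy at n = 12: E_12 = -13.6057 × 3² / 12² = -0.85035625 eV
Energy at n = 5: E_5 = -13.6057 × 3² / 5² = -4.89805200 eV

For emission (electron falling to lower state), the photon energy is:
E_photon = E_12 - E_5 = |-0.85035625 - (-4.89805200)|
E_photon = 4.04770 eV

This energy is carried away by the emitted photon.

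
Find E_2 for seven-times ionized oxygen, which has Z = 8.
-217.69120 eV

For hydrogen-like ions, the energy levels scale with Z²:
E_n = -13.6057 Z² / n² eV

For O⁷⁺ (Z = 8) at n = 2:
E_2 = -13.6057 × 8² / 2²
E_2 = -13.6057 × 64 / 4
E_2 = -870.7648 / 4
E_2 = -217.69120 eV

The energy is 64 times more negative than hydrogen at the same n due to the stronger nuclear charge.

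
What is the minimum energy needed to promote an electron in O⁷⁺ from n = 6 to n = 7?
6.42 eV

The energy levels of a hydrogen-like atom are E_n = -13.6057 Z² eV / n².

Energy at n = 6: E_6 = -13.6057 × 8² / 6² = -24.18791 eV
Energy at n = 7: E_7 = -13.6057 × 8² / 7² = -17.77071 eV

The excitation energy is the difference:
ΔE = E_7 - E_6
ΔE = -17.77071 - (-24.18791)
ΔE = 6.42 eV

Since this is positive, energy must be absorbed (photon absorption).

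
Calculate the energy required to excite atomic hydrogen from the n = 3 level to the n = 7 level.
1.2341 eV

The energy levels of a hydrogen-like atom are E_n = -13.6057 eV / n².

Energy at n = 3: E_3 = -13.6057 / 3² = -1.5117444 eV
Energy at n = 7: E_7 = -13.6057 / 7² = -0.2776673 eV

The excitation energy is the difference:
ΔE = E_7 - E_3
ΔE = -0.2776673 - (-1.5117444)
ΔE = 1.2341 eV

Since this is positive, energy must be absorbed (photon absorption).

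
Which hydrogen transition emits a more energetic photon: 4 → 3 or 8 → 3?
8 → 3

Calculate the energy for each transition:

Transition 4 → 3:
ΔE₁ = |E_3 - E_4| = |-13.6057/3² - (-13.6057/4²)|
ΔE₁ = |-1.511744444444 - (-0.850356250000)| = 0.661388194 eV

Transition 8 → 3:
ΔE₂ = |E_3 - E_8| = |-13.6057/3² - (-13.6057/8²)|
ΔE₂ = |-1.511744444444 - (-0.212589062500)| = 1.299155382 eV

Since 1.299155382 eV > 0.661388194 eV, the transition 8 → 3 emits the more energetic photon.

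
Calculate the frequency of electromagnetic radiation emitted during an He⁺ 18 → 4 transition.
7.81846e+14 Hz

First, find the transition energy:
E_18 = -13.6057 × 2² / 18² = -0.16797160 eV
E_4 = -13.6057 × 2² / 4² = -3.40142500 eV
|ΔE| = |E_4 - E_18| = 3.23345340 eV

Convert to Joules: E = 3.23345340 eV × (1.602177 × 10⁻¹⁹ J/eV) = 5.1805647e-19 J

Using E = hf:
f = E/h = 5.1805647e-19 J / (6.62607 × 10⁻³⁴ J·s)
f = 7.81846e+14 Hz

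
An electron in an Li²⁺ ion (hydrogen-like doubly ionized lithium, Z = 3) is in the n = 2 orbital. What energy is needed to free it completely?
30.61 eV

The ionization energy is the energy needed to remove the electron completely (n → ∞).

For a hydrogen-like ion with Z = 3, E_n = -13.6057 Z² / n² eV.

At n = 2: E_2 = -13.6057 × 3² / 2² = -30.61283 eV
At n = ∞: E_∞ = 0 eV

Ionization energy = E_∞ - E_2 = 0 - (-30.61283) = 30.61283 eV
Ionization energy ≈ 30.61 eV

This is also called the binding energy of the electron in state n = 2.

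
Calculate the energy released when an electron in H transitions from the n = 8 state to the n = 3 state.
1.30 eV

The energy levels are E_n = -13.6057 eV / n².

Energy at n = 8: E_8 = -13.6057 / 8² = -0.21259 eV
Energy at n = 3: E_3 = -13.6057 / 3² = -1.51174 eV

For emission (electron falling to lower state), the photon energy is:
E_photon = E_8 - E_3 = |-0.21259 - (-1.51174)|
E_photon = 1.30 eV

This energy is carried away by the emitted photon.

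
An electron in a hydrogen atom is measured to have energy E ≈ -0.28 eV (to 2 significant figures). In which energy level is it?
n = 7

The exact energy levels follow E_n = -13.6057 eV / n².

The measured value (-0.28 eV) is reported to only 2 significant figures, so we must test candidate n values and see which one matches to that precision.

Candidate energies:
  n = 5:  E = -13.6057/5² = -0.544228 eV
  n = 6:  E = -13.6057/6² = -0.377936 eV
  n = 7:  E = -13.6057/7² = -0.277667 eV  ← matches
  n = 8:  E = -13.6057/8² = -0.212589 eV
  n = 9:  E = -13.6057/9² = -0.167972 eV

Checking against the measurement of -0.28 eV (2 sig figs), only n = 7 agrees:
E_7 = -0.277667 eV, which rounds to -0.28 eV ✓

Therefore n = 7.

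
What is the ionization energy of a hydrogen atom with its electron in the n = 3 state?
1.51174 eV

The ionization energy is the energy needed to remove the electron completely (n → ∞).

For hydrogen, E_n = -13.6057 eV / n².

At n = 3: E_3 = -13.6057 / 3² = -1.51174444 eV
At n = ∞: E_∞ = 0 eV

Ionization energy = E_∞ - E_3 = 0 - (-1.51174444) = 1.51174444 eV
Ionization energy ≈ 1.51174 eV

This is also called the binding energy of the electron in state n = 3.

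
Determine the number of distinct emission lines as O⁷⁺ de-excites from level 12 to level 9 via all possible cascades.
6

The electron can occupy levels n = 9, 10, ..., 12 during de-excitation — that is m = 12 - 9 + 1 = 4 distinct levels.

The number of distinct spectral lines equals the number of ways to choose 2 of these m levels (each pair gives one possible emission transition):

Number of lines = m(m-1)/2 = 4×3/2 = 6

These correspond to all possible transitions between the 4 levels:
12 → 11, 12 → 10, 12 → 9, 11 → 10, 11 → 9, 10 → 9

Each transition produces a photon with a unique energy (and thus wavelength). This count does not depend on Z.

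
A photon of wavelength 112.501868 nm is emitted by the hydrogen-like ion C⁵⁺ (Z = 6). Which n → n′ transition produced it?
n = 5 → n = 4

First, find the photon energy from the wavelength (hc = 1239.84 eV·nm):
E = hc/λ = 1239.84 eV·nm / 112.501868 nm = 11.020617 eV

The energy levels of C⁵⁺ satisfy E_n = -13.6057 × 6² / n² eV, so an emission n_i → n_f releases
ΔE = 13.6057 × 6² × (1/n_f² − 1/n_i²) eV.

Setting ΔE equal to the photon energy:
1/n_f² − 1/n_i² = 11.020617 / (13.6057 × 6²) = 0.022500000

Since 1/n_i² must be positive, we need 1/n_f² > 0.022500000, i.e. n_f ≤ 6. For each allowed n_f, solve n_i = (1/n_f² − 0.022500000)^(−1/2) and check whether it is a whole number:
  n_f = 1: 1/n_i² = 1.000000000 − 0.022500000 = 0.977500000 → n_i = 1.011  (not an integer) ✗
  n_f = 2: 1/n_i² = 0.250000000 − 0.022500000 = 0.227500000 → n_i = 2.097  (not an integer) ✗
  n_f = 3: 1/n_i² = 0.111111111 − 0.022500000 = 0.088611111 → n_i = 3.359  (not an integer) ✗
  n_f = 4: 1/n_i² = 0.062500000 − 0.022500000 = 0.040000000 → n_i = 5.000  → integer, n_i = 5 ✓
  n_f = 5: 1/n_i² = 0.040000000 − 0.022500000 = 0.017500000 → n_i = 7.559  (not an integer) ✗
  n_f = 6: 1/n_i² = 0.027777778 − 0.022500000 = 0.005277778 → n_i = 13.765  (not an integer) ✗

Only n_f = 4 gives an integer upper level, n_i = 5.

The transition is from n = 5 to n = 4 (emission).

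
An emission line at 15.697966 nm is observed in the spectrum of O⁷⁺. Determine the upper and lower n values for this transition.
n = 7 → n = 3

First, find the photon energy from the wavelength (hc = 1239.84 eV·nm):
E = hc/λ = 1239.84 eV·nm / 15.697966 nm = 78.980933 eV

The energy levels of O⁷⁺ satisfy E_n = -13.6057 × 8² / n² eV, so an emission n_i → n_f releases
ΔE = 13.6057 × 8² × (1/n_f² − 1/n_i²) eV.

Setting ΔE equal to the photon energy:
1/n_f² − 1/n_i² = 78.980933 / (13.6057 × 8²) = 0.090702946

Since 1/n_i² must be positive, we need 1/n_f² > 0.090702946, i.e. n_f ≤ 3. For each allowed n_f, solve n_i = (1/n_f² − 0.090702946)^(−1/2) and check whether it is a whole number:
  n_f = 1: 1/n_i² = 1.000000000 − 0.090702946 = 0.909297054 → n_i = 1.049  (not an integer) ✗
  n_f = 2: 1/n_i² = 0.250000000 − 0.090702946 = 0.159297054 → n_i = 2.506  (not an integer) ✗
  n_f = 3: 1/n_i² = 0.111111111 − 0.090702946 = 0.020408165 → n_i = 7.000  → integer, n_i = 7 ✓

Only n_f = 3 gives an integer upper level, n_i = 7.

The transition is from n = 7 to n = 3 (emission).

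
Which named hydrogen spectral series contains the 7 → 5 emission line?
Pfund series

The spectral series in hydrogen are named based on the final (lower) energy level:
- Lyman series: n_final = 1 (ultraviolet)
- Balmer series: n_final = 2 (visible/near-UV)
- Paschen series: n_final = 3 (infrared)
- Brackett series: n_final = 4 (infrared)
- Pfund series: n_final = 5 (far infrared)

Since this transition ends at n = 5, it belongs to the Pfund series.

For reference, this 7 → 5 line has photon energy
ΔE = 13.6057 eV × (1/5² - 1/7²) = 0.26656065306 eV,
corresponding to wavelength λ = hc/ΔE = 1239.84 eV·nm / 0.26656065306 eV = 4651.24911 nm in the far infrared region.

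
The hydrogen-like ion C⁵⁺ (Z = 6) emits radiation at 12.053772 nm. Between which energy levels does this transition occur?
n = 5 → n = 2

First, find the photon energy from the wavelength (hc = 1239.84 eV·nm):
E = hc/λ = 1239.84 eV·nm / 12.053772 nm = 102.85909 eV

The energy levels of C⁵⁺ satisfy E_n = -13.6057 × 6² / n² eV, so an emission n_i → n_f releases
ΔE = 13.6057 × 6² × (1/n_f² − 1/n_i²) eV.

Setting ΔE equal to the photon energy:
1/n_f² − 1/n_i² = 102.85909 / (13.6057 × 6²) = 0.21000000

Since 1/n_i² must be positive, we need 1/n_f² > 0.21000000, i.e. n_f ≤ 2. For each allowed n_f, solve n_i = (1/n_f² − 0.21000000)^(−1/2) and check whether it is a whole number:
  n_f = 1: 1/n_i² = 1.00000000 − 0.21000000 = 0.79000000 → n_i = 1.125  (not an integer) ✗
  n_f = 2: 1/n_i² = 0.25000000 − 0.21000000 = 0.04000000 → n_i = 5.000  → integer, n_i = 5 ✓

Only n_f = 2 gives an integer upper level, n_i = 5.

The transition is from n = 5 to n = 2 (emission).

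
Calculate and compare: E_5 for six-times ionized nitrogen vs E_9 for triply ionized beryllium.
N⁶⁺ at n = 5 (E = -26.66717 eV)

Using E_n = -13.6057 Z² / n² eV:

N⁶⁺ (Z = 7) at n = 5:
E = -13.6057 × 7² / 5² = -13.6057 × 49 / 25 = -26.66717200 eV

Be³⁺ (Z = 4) at n = 9:
E = -13.6057 × 4² / 9² = -13.6057 × 16 / 81 = -2.68754568 eV

Since -26.66717200 eV < -2.68754568 eV,
N⁶⁺ at n = 5 is more tightly bound (requires more energy to ionize).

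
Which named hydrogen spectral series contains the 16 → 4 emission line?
Brackett series

The spectral series in hydrogen are named based on the final (lower) energy level:
- Lyman series: n_final = 1 (ultraviolet)
- Balmer series: n_final = 2 (visible/near-UV)
- Paschen series: n_final = 3 (infrared)
- Brackett series: n_final = 4 (infrared)
- Pfund series: n_final = 5 (far infrared)

Since this transition ends at n = 4, it belongs to the Brackett series.

For reference, this 16 → 4 line has photon energy
ΔE = 13.6057 eV × (1/4² - 1/16²) = 0.79720898438 eV,
corresponding to wavelength λ = hc/ΔE = 1239.84 eV·nm / 0.79720898438 eV = 1555.22582 nm in the infrared region.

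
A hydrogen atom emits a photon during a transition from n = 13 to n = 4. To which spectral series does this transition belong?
Brackett series

The spectral series in hydrogen are named based on the final (lower) energy level:
- Lyman series: n_final = 1 (ultraviolet)
- Balmer series: n_final = 2 (visible/near-UV)
- Paschen series: n_final = 3 (infrared)
- Brackett series: n_final = 4 (infrared)
- Pfund series: n_final = 5 (far infrared)

Since this transition ends at n = 4, it belongs to the Brackett series.

For reference, this 13 → 4 line has photon energy
ΔE = 13.6057 eV × (1/4² - 1/13²) = 0.7698491494 eV,
corresponding to wavelength λ = hc/ΔE = 1239.84 eV·nm / 0.7698491494 eV = 1610.4973 nm in the infrared region.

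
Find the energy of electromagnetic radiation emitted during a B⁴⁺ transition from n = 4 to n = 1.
318.8836 eV

The energy levels are E_n = -13.6057 Z² eV / n².

Energy at n = 4: E_4 = -13.6057 × 5² / 4² = -21.2589063 eV
Energy at n = 1: E_1 = -13.6057 × 5² / 1² = -340.1425000 eV

For emission (electron falling to lower state), the photon energy is:
E_photon = E_4 - E_1 = |-21.2589063 - (-340.1425000)|
E_photon = 318.8836 eV

This energy is carried away by the emitted photon.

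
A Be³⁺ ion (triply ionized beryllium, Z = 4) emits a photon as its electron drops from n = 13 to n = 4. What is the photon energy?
12.31759 eV

The energy levels are E_n = -13.6057 Z² eV / n².

Energy at n = 13: E_13 = -13.6057 × 4² / 13² = -1.28811361 eV
Energy at n = 4: E_4 = -13.6057 × 4² / 4² = -13.60570000 eV

For emission (electron falling to lower state), the photon energy is:
E_photon = E_13 - E_4 = |-1.28811361 - (-13.60570000)|
E_photon = 12.31759 eV

This energy is carried away by the emitted photon.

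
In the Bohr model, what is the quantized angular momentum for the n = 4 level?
4.218e-34 J·s (or 4ℏ)

In the Bohr model, angular momentum is quantized:
L = nℏ

where ℏ = h/(2π) = 1.05457e-34 J·s

For n = 4:
L = 4 × 1.05457e-34 J·s
L = 4.218e-34 J·s

This can also be written as L = 4ℏ.
The angular momentum is an integer multiple of the reduced Planck constant.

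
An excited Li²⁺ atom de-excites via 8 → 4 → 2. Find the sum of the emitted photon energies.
28.6995 eV

The energy levels of Li²⁺ are E_n = -13.6057 × 3² / n² eV.

First transition (8 → 4):
ΔE₁ = |E_4 - E_8|
ΔE₁ = |-7.6532062500 - (-1.9133015625)| = 5.7399047 eV

Second transition (4 → 2):
ΔE₂ = |E_2 - E_4|
ΔE₂ = |-30.6128250000 - (-7.6532062500)| = 22.9596188 eV

Total energy released:
E_total = ΔE₁ + ΔE₂ = 5.7399047 + 22.9596188 = 28.6995 eV

Note: This equals the direct transition 8 → 2: 28.6995 eV ✓
Energy is conserved regardless of the path taken.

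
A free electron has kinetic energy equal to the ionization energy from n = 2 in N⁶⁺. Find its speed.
7.66e+06 m/s (or 2.55% of c)

The binding energy at n = 2 for N⁶⁺ is:
E_2 = -13.6057 × 7²/2² = -166.6698 eV
|E_2| = 166.6698 eV

Convert to Joules:
KE = 166.6698 eV × (1.602177 × 10⁻¹⁹ J/eV) = 2.6703e-17 J

Using KE = ½mv²:
v = √(2·KE/m_e)
v = √(2 × 2.6703e-17 J / 9.10938 × 10⁻³¹ kg)
v = 7.66e+06 m/s

This is approximately 2.55% the speed of light.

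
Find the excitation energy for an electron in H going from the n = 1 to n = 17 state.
13.558621 eV

The energy levels of a hydrogen-like atom are E_n = -13.6057 eV / n².

Energy at n = 1: E_1 = -13.6057 / 1² = -13.605700000 eV
Energy at n = 17: E_17 = -13.6057 / 17² = -0.047078547 eV

The excitation energy is the difference:
ΔE = E_17 - E_1
ΔE = -0.047078547 - (-13.605700000)
ΔE = 13.558621 eV

Since this is positive, energy must be absorbed (photon absorption).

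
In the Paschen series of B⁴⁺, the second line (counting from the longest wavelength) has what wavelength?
51.25866 nm

The lines of a series are numbered from the longest wavelength (smallest ΔE) outward; the second line is the transition from n = n_f + 2 to n_f.
The Paschen series has all transitions ending at n_f = 3.

For B⁴⁺ (Z = 5), the second line (β-line) is the jump from n = 5 to n = 3:
E_5 = -13.6057 × 5² / 5² = -13.6057000 eV
E_3 = -13.6057 × 5² / 3² = -37.7936111 eV
ΔE = E_5 - E_3 = 24.1879111 eV

λ = hc/E = 1239.84 eV·nm / 24.1879111 eV
λ = 51.25866 nm

This is the β-line of the Paschen series in B⁴⁺.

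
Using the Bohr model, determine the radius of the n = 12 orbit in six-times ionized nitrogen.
1.0886 nm (or 10.8859 Å)

The Bohr radius formula is:
r_n = n² a₀ / Z

where a₀ = 0.0529177 nm is the Bohr radius.

For N⁶⁺ (Z = 7) at n = 12:
r_12 = 12² × 0.0529177 nm / 7
r_12 = 144 × 0.0529177 nm / 7
r_12 = 7.62015 nm / 7
r_12 = 1.0886 nm

The electron orbits at approximately 1.0886 nm from the nucleus.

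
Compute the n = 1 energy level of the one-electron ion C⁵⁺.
-489.805 eV

For hydrogen-like ions, the energy levels scale with Z²:
E_n = -13.6057 Z² / n² eV

For C⁵⁺ (Z = 6) at n = 1:
E_1 = -13.6057 × 6² / 1²
E_1 = -13.6057 × 36 / 1
E_1 = -489.8052 / 1
E_1 = -489.805 eV

The energy is 36 times more negative than hydrogen at the same n due to the stronger nuclear charge.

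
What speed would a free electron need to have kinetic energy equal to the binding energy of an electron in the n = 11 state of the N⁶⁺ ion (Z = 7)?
1.392e+06 m/s (or 0.464377% of c)

The binding energy at n = 11 for N⁶⁺ is:
E_11 = -13.6057 × 7²/11² = -5.50974628 eV
|E_11| = 5.50974628 eV

Convert to Joules:
KE = 5.50974628 eV × (1.602177 × 10⁻¹⁹ J/eV) = 8.82759e-19 J

Using KE = ½mv²:
v = √(2·KE/m_e)
v = √(2 × 8.82759e-19 J / 9.10938 × 10⁻³¹ kg)
v = 1.392e+06 m/s

This is approximately 0.464377% the speed of light.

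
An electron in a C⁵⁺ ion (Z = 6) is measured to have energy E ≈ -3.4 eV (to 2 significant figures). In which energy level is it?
n = 12

The exact energy levels follow E_n = -13.6057 Z² / n² eV with Z = 6.

The measured value (-3.4 eV) is reported to only 2 significant figures, so we must test candidate n values and see which one matches to that precision.

Candidate energies:
  n = 10:  E = -13.6057 × 6² / 10² = -4.89805 eV
  n = 11:  E = -13.6057 × 6² / 11² = -4.04798 eV
  n = 12:  E = -13.6057 × 6² / 12² = -3.40143 eV  ← matches
  n = 13:  E = -13.6057 × 6² / 13² = -2.89826 eV
  n = 14:  E = -13.6057 × 6² / 14² = -2.49901 eV

Checking against the measurement of -3.4 eV (2 sig figs), only n = 12 agrees:
E_12 = -3.40143 eV, which rounds to -3.4 eV ✓

Therefore n = 12.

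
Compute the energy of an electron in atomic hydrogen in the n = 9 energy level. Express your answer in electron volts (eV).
-0.168 eV

The energy levels of a hydrogen-like atom are given by:
E_n = -13.6057 eV / n²

For n = 9:
E_9 = -13.6057 eV / 9²
E_9 = -13.6057 eV / 81
E_9 = -0.168 eV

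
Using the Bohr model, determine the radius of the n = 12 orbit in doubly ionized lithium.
2.5401 nm (or 25.4005 Å)

The Bohr radius formula is:
r_n = n² a₀ / Z

where a₀ = 0.0529177 nm is the Bohr radius.

For Li²⁺ (Z = 3) at n = 12:
r_12 = 12² × 0.0529177 nm / 3
r_12 = 144 × 0.0529177 nm / 3
r_12 = 7.62015 nm / 3
r_12 = 2.5401 nm

The electron orbits at approximately 2.5401 nm from the nucleus.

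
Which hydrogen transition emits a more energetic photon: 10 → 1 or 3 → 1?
10 → 1

Calculate the energy for each transition:

Transition 10 → 1:
ΔE₁ = |E_1 - E_10| = |-13.6057/1² - (-13.6057/10²)|
ΔE₁ = |-13.605700000000 - (-0.136057000000)| = 13.469643000 eV

Transition 3 → 1:
ΔE₂ = |E_1 - E_3| = |-13.6057/1² - (-13.6057/3²)|
ΔE₂ = |-13.605700000000 - (-1.511744444444)| = 12.093955556 eV

Since 13.469643000 eV > 12.093955556 eV, the transition 10 → 1 emits the more energetic photon.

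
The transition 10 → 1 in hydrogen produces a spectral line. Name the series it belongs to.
Lyman series

The spectral series in hydrogen are named based on the final (lower) energy level:
- Lyman series: n_final = 1 (ultraviolet)
- Balmer series: n_final = 2 (visible/near-UV)
- Paschen series: n_final = 3 (infrared)
- Brackett series: n_final = 4 (infrared)
- Pfund series: n_final = 5 (far infrared)

Since this transition ends at n = 1, it belongs to the Lyman series.

For reference, this 10 → 1 line has photon energy
ΔE = 13.6057 eV × (1/1² - 1/10²) = 13.4696 eV,
corresponding to wavelength λ = hc/ΔE = 1239.84 eV·nm / 13.4696 eV = 92.05 nm in the ultraviolet region.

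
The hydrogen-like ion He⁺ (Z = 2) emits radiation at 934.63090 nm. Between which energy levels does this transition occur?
n = 8 → n = 5

First, find the photon energy from the wavelength (hc = 1239.84 eV·nm):
E = hc/λ = 1239.84 eV·nm / 934.63090 nm = 1.3265558 eV

The energy levels of He⁺ satisfy E_n = -13.6057 × 2² / n² eV, so an emission n_i → n_f releases
ΔE = 13.6057 × 2² × (1/n_f² − 1/n_i²) eV.

Setting ΔE equal to the photon energy:
1/n_f² − 1/n_i² = 1.3265558 / (13.6057 × 2²) = 0.024375001

Since 1/n_i² must be positive, we need 1/n_f² > 0.024375001, i.e. n_f ≤ 6. For each allowed n_f, solve n_i = (1/n_f² − 0.024375001)^(−1/2) and check whether it is a whole number:
  n_f = 1: 1/n_i² = 1.000000000 − 0.024375001 = 0.975624999 → n_i = 1.012  (not an integer) ✗
  n_f = 2: 1/n_i² = 0.250000000 − 0.024375001 = 0.225624999 → n_i = 2.105  (not an integer) ✗
  n_f = 3: 1/n_i² = 0.111111111 − 0.024375001 = 0.086736110 → n_i = 3.395  (not an integer) ✗
  n_f = 4: 1/n_i² = 0.062500000 − 0.024375001 = 0.038124999 → n_i = 5.121  (not an integer) ✗
  n_f = 5: 1/n_i² = 0.040000000 − 0.024375001 = 0.015624999 → n_i = 8.000  → integer, n_i = 8 ✓
  n_f = 6: 1/n_i² = 0.027777778 − 0.024375001 = 0.003402777 → n_i = 17.143  (not an integer) ✗

Only n_f = 5 gives an integer upper level, n_i = 8.

The transition is from n = 8 to n = 5 (emission).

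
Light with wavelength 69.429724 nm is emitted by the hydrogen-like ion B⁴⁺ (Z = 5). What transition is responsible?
n = 10 → n = 4

First, find the photon energy from the wavelength (hc = 1239.84 eV·nm):
E = hc/λ = 1239.84 eV·nm / 69.429724 nm = 17.857481 eV

The energy levels of B⁴⁺ satisfy E_n = -13.6057 × 5² / n² eV, so an emission n_i → n_f releases
ΔE = 13.6057 × 5² × (1/n_f² − 1/n_i²) eV.

Setting ΔE equal to the photon energy:
1/n_f² − 1/n_i² = 17.857481 / (13.6057 × 5²) = 0.052499999

Since 1/n_i² must be positive, we need 1/n_f² > 0.052499999, i.e. n_f ≤ 4. For each allowed n_f, solve n_i = (1/n_f² − 0.052499999)^(−1/2) and check whether it is a whole number:
  n_f = 1: 1/n_i² = 1.000000000 − 0.052499999 = 0.947500001 → n_i = 1.027  (not an integer) ✗
  n_f = 2: 1/n_i² = 0.250000000 − 0.052499999 = 0.197500001 → n_i = 2.250  (not an integer) ✗
  n_f = 3: 1/n_i² = 0.111111111 − 0.052499999 = 0.058611112 → n_i = 4.131  (not an integer) ✗
  n_f = 4: 1/n_i² = 0.062500000 − 0.052499999 = 0.010000001 → n_i = 10.000  → integer, n_i = 10 ✓

Only n_f = 4 gives an integer upper level, n_i = 10.

The transition is from n = 10 to n = 4 (emission).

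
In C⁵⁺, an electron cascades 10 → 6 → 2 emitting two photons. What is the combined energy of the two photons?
117.553 eV

The energy levels of C⁵⁺ are E_n = -13.6057 × 6² / n² eV.

First transition (10 → 6):
ΔE₁ = |E_6 - E_10|
ΔE₁ = |-13.605700000 - (-4.898052000)| = 8.707648 eV

Second transition (6 → 2):
ΔE₂ = |E_2 - E_6|
ΔE₂ = |-122.451300000 - (-13.605700000)| = 108.845600 eV

Total energy released:
E_total = ΔE₁ + ΔE₂ = 8.707648 + 108.845600 = 117.553 eV

Note: This equals the direct transition 10 → 2: 117.553 eV ✓
Energy is conserved regardless of the path taken.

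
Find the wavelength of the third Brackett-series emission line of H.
2164.9450 nm

The lines of a series are numbered from the longest wavelength (smallest ΔE) outward; the third line is the transition from n = n_f + 3 to n_f.
The Brackett series has all transitions ending at n_f = 4.

For H, the third line (γ-line) is the jump from n = 7 to n = 4:
E_7 = -13.6057 / 7² = -0.2776673469 eV
E_4 = -13.6057 / 4² = -0.8503562500 eV
ΔE = E_7 - E_4 = 0.5726889031 eV

λ = hc/E = 1239.84 eV·nm / 0.5726889031 eV
λ = 2164.9450 nm

This is the γ-line of the Brackett series in H.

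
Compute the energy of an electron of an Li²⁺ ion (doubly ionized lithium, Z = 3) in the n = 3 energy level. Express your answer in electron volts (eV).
-13.606 eV

The energy levels of a hydrogen-like atom are given by:
E_n = -13.6057 Z² / n² eV  (with Z = 3 for Li²⁺)

For n = 3:
E_3 = -13.6057 × 3² / 3²
E_3 = -13.6057 × 9 / 9
E_3 = -13.606 eV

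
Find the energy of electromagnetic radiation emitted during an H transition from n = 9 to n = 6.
0.2100 eV

The energy levels are E_n = -13.6057 eV / n².

Energy at n = 9: E_9 = -13.6057 / 9² = -0.1679716 eV
Energy at n = 6: E_6 = -13.6057 / 6² = -0.3779361 eV

For emission (electron falling to lower state), the photon energy is:
E_photon = E_9 - E_6 = |-0.1679716 - (-0.3779361)|
E_photon = 0.2100 eV

This energy is carried away by the emitted photon.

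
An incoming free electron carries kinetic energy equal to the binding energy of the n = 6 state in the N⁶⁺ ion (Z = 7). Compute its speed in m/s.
2.55e+06 m/s (or 0.85% of c)

The binding energy at n = 6 for N⁶⁺ is:
E_6 = -13.6057 × 7²/6² = -18.5189 eV
|E_6| = 18.5189 eV

Convert to Joules:
KE = 18.5189 eV × (1.602177 × 10⁻¹⁹ J/eV) = 2.9671e-18 J

Using KE = ½mv²:
v = √(2·KE/m_e)
v = √(2 × 2.9671e-18 J / 9.10938 × 10⁻³¹ kg)
v = 2.55e+06 m/s

This is approximately 0.85% the speed of light.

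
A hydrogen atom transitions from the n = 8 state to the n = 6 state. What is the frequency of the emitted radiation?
3.998e+13 Hz

First, find the transition energy:
E_8 = -13.6057 / 8² = -0.21258906 eV
E_6 = -13.6057 / 6² = -0.37793611 eV
|ΔE| = |E_6 - E_8| = 0.16534705 eV

Convert to Joules: E = 0.16534705 eV × (1.602177 × 10⁻¹⁹ J/eV) = 2.64915e-20 J

Using E = hf:
f = E/h = 2.64915e-20 J / (6.62607 × 10⁻³⁴ J·s)
f = 3.998e+13 Hz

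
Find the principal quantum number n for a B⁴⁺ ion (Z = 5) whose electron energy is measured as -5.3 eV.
n = 8

The exact energy levels follow E_n = -13.6057 Z² / n² eV with Z = 5.

The measured value (-5.3 eV) is reported to only 2 significant figures, so we must test candidate n values and see which one matches to that precision.

Candidate energies:
  n = 6:  E = -13.6057 × 5² / 6² = -9.44840 eV
  n = 7:  E = -13.6057 × 5² / 7² = -6.94168 eV
  n = 8:  E = -13.6057 × 5² / 8² = -5.31473 eV  ← matches
  n = 9:  E = -13.6057 × 5² / 9² = -4.19929 eV
  n = 10:  E = -13.6057 × 5² / 10² = -3.40143 eV

Checking against the measurement of -5.3 eV (2 sig figs), only n = 8 agrees:
E_8 = -5.31473 eV, which rounds to -5.3 eV ✓

Therefore n = 8.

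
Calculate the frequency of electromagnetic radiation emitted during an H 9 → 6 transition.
5.0769e+13 Hz

First, find the transition energy:
E_9 = -13.6057 / 9² = -0.16797160 eV
E_6 = -13.6057 / 6² = -0.37793611 eV
|ΔE| = |E_6 - E_9| = 0.20996451 eV

Convert to Joules: E = 0.20996451 eV × (1.602177 × 10⁻¹⁹ J/eV) = 3.364003e-20 J

Using E = hf:
f = E/h = 3.364003e-20 J / (6.62607 × 10⁻³⁴ J·s)
f = 5.0769e+13 Hz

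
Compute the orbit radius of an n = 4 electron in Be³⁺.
0.211671 nm (or 2.116709 Å)

The Bohr radius formula is:
r_n = n² a₀ / Z

where a₀ = 0.052917721 nm is the Bohr radius.

For Be³⁺ (Z = 4) at n = 4:
r_4 = 4² × 0.052917721 nm / 4
r_4 = 16 × 0.052917721 nm / 4
r_4 = 0.8466835 nm / 4
r_4 = 0.211671 nm

The electron orbits at approximately 0.211671 nm from the nucleus.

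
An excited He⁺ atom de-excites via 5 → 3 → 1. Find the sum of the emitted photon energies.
52.25 eV

The energy levels of He⁺ are E_n = -13.6057 × 2² / n² eV.

First transition (5 → 3):
ΔE₁ = |E_3 - E_5|
ΔE₁ = |-6.04697778 - (-2.17691200)| = 3.87007 eV

Second transition (3 → 1):
ΔE₂ = |E_1 - E_3|
ΔE₂ = |-54.42280000 - (-6.04697778)| = 48.37582 eV

Total energy released:
E_total = ΔE₁ + ΔE₂ = 3.87007 + 48.37582 = 52.25 eV

Note: This equals the direct transition 5 → 1: 52.25 eV ✓
Energy is conserved regardless of the path taken.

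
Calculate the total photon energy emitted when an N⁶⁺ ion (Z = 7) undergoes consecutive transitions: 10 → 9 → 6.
11.85208 eV

The energy levels of N⁶⁺ are E_n = -13.6057 × 7² / n² eV.

First transition (10 → 9):
ΔE₁ = |E_9 - E_10|
ΔE₁ = |-8.23060864198 - (-6.66679300000)| = 1.56381564 eV

Second transition (9 → 6):
ΔE₂ = |E_6 - E_9|
ΔE₂ = |-18.51886944444 - (-8.23060864198)| = 10.28826080 eV

Total energy released:
E_total = ΔE₁ + ΔE₂ = 1.56381564 + 10.28826080 = 11.85208 eV

Note: This equals the direct transition 10 → 6: 11.85208 eV ✓
Energy is conserved regardless of the path taken.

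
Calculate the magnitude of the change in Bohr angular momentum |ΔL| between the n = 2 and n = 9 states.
7.3820e-34 J·s (or 7ℏ)

In the Bohr model, L_n = nℏ where ℏ = 1.054572e-34 J·s.

L_9 = 9ℏ = 9.491148e-34 J·s
L_2 = 2ℏ = 2.109144e-34 J·s

ΔL = L_9 - L_2 = (9 - 2)ℏ = 7ℏ
ΔL = 7 × 1.054572e-34 J·s = 7.3820e-34 J·s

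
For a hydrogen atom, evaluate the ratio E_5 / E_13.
6.7600

Using E_n = -13.6057 Z² / n² eV with Z = 1:

E_5 = -13.6057 / 5² = -13.6057 / 25 = -0.5442280000 eV
E_13 = -13.6057 / 13² = -13.6057 / 169 = -0.0805071006 eV

The ratio is:
E_5/E_13 = (-0.5442280000) / (-0.0805071006)
E_5/E_13 = (-13.6057/25) / (-13.6057/169)
E_5/E_13 = 169/25
E_5/E_13 = 6.7600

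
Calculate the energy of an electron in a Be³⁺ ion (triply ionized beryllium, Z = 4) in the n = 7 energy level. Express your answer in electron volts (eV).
-4.44268 eV

The energy levels of a hydrogen-like atom are given by:
E_n = -13.6057 Z² / n² eV  (with Z = 4 for Be³⁺)

For n = 7:
E_7 = -13.6057 × 4² / 7²
E_7 = -13.6057 × 16 / 49
E_7 = -4.44268 eV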